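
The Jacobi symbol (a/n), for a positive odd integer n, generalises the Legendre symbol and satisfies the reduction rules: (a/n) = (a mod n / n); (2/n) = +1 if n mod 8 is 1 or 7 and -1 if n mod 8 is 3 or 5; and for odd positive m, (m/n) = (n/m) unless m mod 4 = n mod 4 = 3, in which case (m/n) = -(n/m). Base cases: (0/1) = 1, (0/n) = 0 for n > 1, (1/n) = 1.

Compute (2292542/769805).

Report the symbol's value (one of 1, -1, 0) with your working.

1

(2292542/769805) = (752932/769805)   [reduce mod 769805]
752932 = 2^2·188233; (2/769805) = -1 since 769805 mod 8 = 5, so (752932/769805) = (-1)^2·(188233/769805); sign now +1
reciprocity: (188233/769805) = +1·(769805/188233) since 188233 mod 4 = 1, 769805 mod 4 = 1; sign now +1
(769805/188233) = (16873/188233)   [reduce mod 188233]
reciprocity: (16873/188233) = +1·(188233/16873) since 16873 mod 4 = 1, 188233 mod 4 = 1; sign now +1
(188233/16873) = (2630/16873)   [reduce mod 16873]
2630 = 2^1·1315; (2/16873) = +1 since 16873 mod 8 = 1, so (2630/16873) = (+1)^1·(1315/16873); sign now +1
reciprocity: (1315/16873) = +1·(16873/1315) since 1315 mod 4 = 3, 16873 mod 4 = 1; sign now +1
(16873/1315) = (1093/1315)   [reduce mod 1315]
reciprocity: (1093/1315) = +1·(1315/1093) since 1093 mod 4 = 1, 1315 mod 4 = 3; sign now +1
(1315/1093) = (222/1093)   [reduce mod 1093]
222 = 2^1·111; (2/1093) = -1 since 1093 mod 8 = 5, so (222/1093) = (-1)^1·(111/1093); sign now -1
reciprocity: (111/1093) = +1·(1093/111) since 111 mod 4 = 3, 1093 mod 4 = 1; sign now -1
(1093/111) = (94/111)   [reduce mod 111]
94 = 2^1·47; (2/111) = +1 since 111 mod 8 = 7, so (94/111) = (+1)^1·(47/111); sign now -1
reciprocity: (47/111) = -1·(111/47) since 47 mod 4 = 3, 111 mod 4 = 3; sign now +1
(111/47) = (17/47)   [reduce mod 47]
reciprocity: (17/47) = +1·(47/17) since 17 mod 4 = 1, 47 mod 4 = 3; sign now +1
(47/17) = (13/17)   [reduce mod 17]
reciprocity: (13/17) = +1·(17/13) since 13 mod 4 = 1, 17 mod 4 = 1; sign now +1
(17/13) = (4/13)   [reduce mod 13]
4 = 2^2·1; (2/13) = -1 since 13 mod 8 = 5, so (4/13) = (-1)^2·(1/13); sign now +1
(1/13) = 1; final value = sign = +1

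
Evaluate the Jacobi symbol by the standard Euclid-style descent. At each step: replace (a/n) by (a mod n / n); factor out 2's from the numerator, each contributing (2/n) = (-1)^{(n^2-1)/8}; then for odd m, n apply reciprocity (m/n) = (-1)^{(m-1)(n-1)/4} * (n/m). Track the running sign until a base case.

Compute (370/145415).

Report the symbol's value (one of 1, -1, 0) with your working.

factor out 2^1: 370 = 2^1·185; with 145415 mod 8 = 7, (2/145415) = +1; sign now +1; continue with (185/145415)
flip (185/145415) -> (145415/185): both odd, 185 mod 4 = 1, 145415 mod 4 = 3, so the flip contributes +1; sign now +1
(145415/185): 145415 mod 185 = 5, so (145415/185) = (5/185)
flip (5/185) -> (185/5): both odd, 5 mod 4 = 1, 185 mod 4 = 1, so the flip contributes +1; sign now +1
(185/5): 185 mod 5 = 0, so (185/5) = (0/5)
reached (0/5); gcd(a, n) > 1, so (0/5) = 0 and the symbol is 0

0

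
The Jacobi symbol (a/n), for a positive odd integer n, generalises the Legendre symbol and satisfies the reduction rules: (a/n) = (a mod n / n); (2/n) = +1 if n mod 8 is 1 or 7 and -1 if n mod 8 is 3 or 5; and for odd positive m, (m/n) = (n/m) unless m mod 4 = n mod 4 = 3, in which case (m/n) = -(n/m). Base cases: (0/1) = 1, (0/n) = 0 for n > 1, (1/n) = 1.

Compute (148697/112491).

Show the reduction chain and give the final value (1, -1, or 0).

(148697/112491): 148697 mod 112491 = 36206, so (148697/112491) = (36206/112491)
factor out 2^1: 36206 = 2^1·18103; with 112491 mod 8 = 3, (2/112491) = -1; sign now -1; continue with (18103/112491)
flip (18103/112491) -> (112491/18103): both odd, 18103 mod 4 = 3, 112491 mod 4 = 3, so the flip contributes -1; sign now +1
(112491/18103): 112491 mod 18103 = 3873, so (112491/18103) = (3873/18103)
flip (3873/18103) -> (18103/3873): both odd, 3873 mod 4 = 1, 18103 mod 4 = 3, so the flip contributes +1; sign now +1
(18103/3873): 18103 mod 3873 = 2611, so (18103/3873) = (2611/3873)
flip (2611/3873) -> (3873/2611): both odd, 2611 mod 4 = 3, 3873 mod 4 = 1, so the flip contributes +1; sign now +1
(3873/2611): 3873 mod 2611 = 1262, so (3873/2611) = (1262/2611)
factor out 2^1: 1262 = 2^1·631; with 2611 mod 8 = 3, (2/2611) = -1; sign now -1; continue with (631/2611)
flip (631/2611) -> (2611/631): both odd, 631 mod 4 = 3, 2611 mod 4 = 3, so the flip contributes -1; sign now +1
(2611/631): 2611 mod 631 = 87, so (2611/631) = (87/631)
flip (87/631) -> (631/87): both odd, 87 mod 4 = 3, 631 mod 4 = 3, so the flip contributes -1; sign now -1
(631/87): 631 mod 87 = 22, so (631/87) = (22/87)
factor out 2^1: 22 = 2^1·11; with 87 mod 8 = 7, (2/87) = +1; sign now -1; continue with (11/87)
flip (11/87) -> (87/11): both odd, 11 mod 4 = 3, 87 mod 4 = 3, so the flip contributes -1; sign now +1
(87/11): 87 mod 11 = 10, so (87/11) = (10/11)
factor out 2^1: 10 = 2^1·5; with 11 mod 8 = 3, (2/11) = -1; sign now -1; continue with (5/11)
flip (5/11) -> (11/5): both odd, 5 mod 4 = 1, 11 mod 4 = 3, so the flip contributes +1; sign now -1
(11/5): 11 mod 5 = 1, so (11/5) = (1/5)
reached (1/5) = 1, so the symbol is -1

-1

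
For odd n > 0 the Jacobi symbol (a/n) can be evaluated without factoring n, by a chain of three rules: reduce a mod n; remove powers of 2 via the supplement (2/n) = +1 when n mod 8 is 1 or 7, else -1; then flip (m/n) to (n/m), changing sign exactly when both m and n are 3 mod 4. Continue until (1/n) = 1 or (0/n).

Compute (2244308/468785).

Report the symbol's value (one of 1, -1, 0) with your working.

-1

(2244308/468785) = (369168/468785)   [reduce mod 468785]
369168 = 2^4·23073; (2/468785) = +1 since 468785 mod 8 = 1, so (369168/468785) = (+1)^4·(23073/468785); sign now +1
reciprocity: (23073/468785) = +1·(468785/23073) since 23073 mod 4 = 1, 468785 mod 4 = 1; sign now +1
(468785/23073) = (7325/23073)   [reduce mod 23073]
reciprocity: (7325/23073) = +1·(23073/7325) since 7325 mod 4 = 1, 23073 mod 4 = 1; sign now +1
(23073/7325) = (1098/7325)   [reduce mod 7325]
1098 = 2^1·549; (2/7325) = -1 since 7325 mod 8 = 5, so (1098/7325) = (-1)^1·(549/7325); sign now -1
reciprocity: (549/7325) = +1·(7325/549) since 549 mod 4 = 1, 7325 mod 4 = 1; sign now -1
(7325/549) = (188/549)   [reduce mod 549]
188 = 2^2·47; (2/549) = -1 since 549 mod 8 = 5, so (188/549) = (-1)^2·(47/549); sign now -1
reciprocity: (47/549) = +1·(549/47) since 47 mod 4 = 3, 549 mod 4 = 1; sign now -1
(549/47) = (32/47)   [reduce mod 47]
32 = 2^5·1; (2/47) = +1 since 47 mod 8 = 7, so (32/47) = (+1)^5·(1/47); sign now -1
(1/47) = 1; final value = sign = -1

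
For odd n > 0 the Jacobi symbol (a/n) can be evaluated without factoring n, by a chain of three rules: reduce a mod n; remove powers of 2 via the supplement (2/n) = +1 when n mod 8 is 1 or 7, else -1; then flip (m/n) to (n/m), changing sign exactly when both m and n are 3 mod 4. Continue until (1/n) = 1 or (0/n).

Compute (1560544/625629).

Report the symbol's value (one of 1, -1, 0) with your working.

(1560544/625629) = (309286/625629)   [reduce mod 625629]
309286 = 2^1·154643; (2/625629) = -1 since 625629 mod 8 = 5, so (309286/625629) = (-1)^1·(154643/625629); sign now -1
reciprocity: (154643/625629) = +1·(625629/154643) since 154643 mod 4 = 3, 625629 mod 4 = 1; sign now -1
(625629/154643) = (7057/154643)   [reduce mod 154643]
reciprocity: (7057/154643) = +1·(154643/7057) since 7057 mod 4 = 1, 154643 mod 4 = 3; sign now -1
(154643/7057) = (6446/7057)   [reduce mod 7057]
6446 = 2^1·3223; (2/7057) = +1 since 7057 mod 8 = 1, so (6446/7057) = (+1)^1·(3223/7057); sign now -1
reciprocity: (3223/7057) = +1·(7057/3223) since 3223 mod 4 = 3, 7057 mod 4 = 1; sign now -1
(7057/3223) = (611/3223)   [reduce mod 3223]
reciprocity: (611/3223) = -1·(3223/611) since 611 mod 4 = 3, 3223 mod 4 = 3; sign now +1
(3223/611) = (168/611)   [reduce mod 611]
168 = 2^3·21; (2/611) = -1 since 611 mod 8 = 3, so (168/611) = (-1)^3·(21/611); sign now -1
reciprocity: (21/611) = +1·(611/21) since 21 mod 4 = 1, 611 mod 4 = 3; sign now -1
(611/21) = (2/21)   [reduce mod 21]
2 = 2^1·1; (2/21) = -1 since 21 mod 8 = 5, so (2/21) = (-1)^1·(1/21); sign now +1
(1/21) = 1; final value = sign = +1

1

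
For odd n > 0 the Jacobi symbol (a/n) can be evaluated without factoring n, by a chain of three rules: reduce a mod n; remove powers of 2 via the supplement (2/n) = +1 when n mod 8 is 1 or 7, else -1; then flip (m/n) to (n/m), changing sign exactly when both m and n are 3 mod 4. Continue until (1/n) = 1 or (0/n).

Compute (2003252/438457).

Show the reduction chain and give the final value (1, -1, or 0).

0

(2003252/438457) = (249424/438457)   [reduce mod 438457]
249424 = 2^4·15589; (2/438457) = +1 since 438457 mod 8 = 1, so (249424/438457) = (+1)^4·(15589/438457); sign now +1
reciprocity: (15589/438457) = +1·(438457/15589) since 15589 mod 4 = 1, 438457 mod 4 = 1; sign now +1
(438457/15589) = (1965/15589)   [reduce mod 15589]
reciprocity: (1965/15589) = +1·(15589/1965) since 1965 mod 4 = 1, 15589 mod 4 = 1; sign now +1
(15589/1965) = (1834/1965)   [reduce mod 1965]
1834 = 2^1·917; (2/1965) = -1 since 1965 mod 8 = 5, so (1834/1965) = (-1)^1·(917/1965); sign now -1
reciprocity: (917/1965) = +1·(1965/917) since 917 mod 4 = 1, 1965 mod 4 = 1; sign now -1
(1965/917) = (131/917)   [reduce mod 917]
reciprocity: (131/917) = +1·(917/131) since 131 mod 4 = 3, 917 mod 4 = 1; sign now -1
(917/131) = (0/131)   [reduce mod 131]
(0/131) = 0   [gcd(a, n) > 1]; final value = 0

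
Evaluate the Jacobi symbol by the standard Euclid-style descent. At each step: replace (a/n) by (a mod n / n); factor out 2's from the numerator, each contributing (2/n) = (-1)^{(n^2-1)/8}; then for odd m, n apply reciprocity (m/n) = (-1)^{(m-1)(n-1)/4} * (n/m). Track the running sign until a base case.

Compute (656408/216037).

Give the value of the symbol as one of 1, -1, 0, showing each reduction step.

(656408/216037): 656408 mod 216037 = 8297, so (656408/216037) = (8297/216037)
flip (8297/216037) -> (216037/8297): both odd, 8297 mod 4 = 1, 216037 mod 4 = 1, so the flip contributes +1; sign now +1
(216037/8297): 216037 mod 8297 = 315, so (216037/8297) = (315/8297)
flip (315/8297) -> (8297/315): both odd, 315 mod 4 = 3, 8297 mod 4 = 1, so the flip contributes +1; sign now +1
(8297/315): 8297 mod 315 = 107, so (8297/315) = (107/315)
flip (107/315) -> (315/107): both odd, 107 mod 4 = 3, 315 mod 4 = 3, so the flip contributes -1; sign now -1
(315/107): 315 mod 107 = 101, so (315/107) = (101/107)
flip (101/107) -> (107/101): both odd, 101 mod 4 = 1, 107 mod 4 = 3, so the flip contributes +1; sign now -1
(107/101): 107 mod 101 = 6, so (107/101) = (6/101)
factor out 2^1: 6 = 2^1·3; with 101 mod 8 = 5, (2/101) = -1; sign now +1; continue with (3/101)
flip (3/101) -> (101/3): both odd, 3 mod 4 = 3, 101 mod 4 = 1, so the flip contributes +1; sign now +1
(101/3): 101 mod 3 = 2, so (101/3) = (2/3)
factor out 2^1: 2 = 2^1·1; with 3 mod 8 = 3, (2/3) = -1; sign now -1; continue with (1/3)
reached (1/3) = 1, so the symbol is -1

-1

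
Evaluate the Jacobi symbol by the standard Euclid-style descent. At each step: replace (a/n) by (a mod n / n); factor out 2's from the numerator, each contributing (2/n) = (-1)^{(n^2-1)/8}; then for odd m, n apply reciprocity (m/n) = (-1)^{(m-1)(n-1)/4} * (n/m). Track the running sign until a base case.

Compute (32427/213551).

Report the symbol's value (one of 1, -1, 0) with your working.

reciprocity: (32427/213551) = -1·(213551/32427) since 32427 mod 4 = 3, 213551 mod 4 = 3; sign now -1
(213551/32427) = (18989/32427)   [reduce mod 32427]
reciprocity: (18989/32427) = +1·(32427/18989) since 18989 mod 4 = 1, 32427 mod 4 = 3; sign now -1
(32427/18989) = (13438/18989)   [reduce mod 18989]
13438 = 2^1·6719; (2/18989) = -1 since 18989 mod 8 = 5, so (13438/18989) = (-1)^1·(6719/18989); sign now +1
reciprocity: (6719/18989) = +1·(18989/6719) since 6719 mod 4 = 3, 18989 mod 4 = 1; sign now +1
(18989/6719) = (5551/6719)   [reduce mod 6719]
reciprocity: (5551/6719) = -1·(6719/5551) since 5551 mod 4 = 3, 6719 mod 4 = 3; sign now -1
(6719/5551) = (1168/5551)   [reduce mod 5551]
1168 = 2^4·73; (2/5551) = +1 since 5551 mod 8 = 7, so (1168/5551) = (+1)^4·(73/5551); sign now -1
reciprocity: (73/5551) = +1·(5551/73) since 73 mod 4 = 1, 5551 mod 4 = 3; sign now -1
(5551/73) = (3/73)   [reduce mod 73]
reciprocity: (3/73) = +1·(73/3) since 3 mod 4 = 3, 73 mod 4 = 1; sign now -1
(73/3) = (1/3)   [reduce mod 3]
(1/3) = 1; final value = sign = -1

-1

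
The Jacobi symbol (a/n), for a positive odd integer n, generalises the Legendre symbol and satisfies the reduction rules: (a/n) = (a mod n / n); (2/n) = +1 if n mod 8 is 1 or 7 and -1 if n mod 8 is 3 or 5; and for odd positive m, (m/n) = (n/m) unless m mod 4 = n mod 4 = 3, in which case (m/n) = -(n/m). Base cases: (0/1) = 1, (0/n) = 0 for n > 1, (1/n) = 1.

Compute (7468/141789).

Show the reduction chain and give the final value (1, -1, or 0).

factor out 2^2: 7468 = 2^2·1867; with 141789 mod 8 = 5, (2/141789) = -1; sign now +1; continue with (1867/141789)
flip (1867/141789) -> (141789/1867): both odd, 1867 mod 4 = 3, 141789 mod 4 = 1, so the flip contributes +1; sign now +1
(141789/1867): 141789 mod 1867 = 1764, so (141789/1867) = (1764/1867)
factor out 2^2: 1764 = 2^2·441; with 1867 mod 8 = 3, (2/1867) = -1; sign now +1; continue with (441/1867)
flip (441/1867) -> (1867/441): both odd, 441 mod 4 = 1, 1867 mod 4 = 3, so the flip contributes +1; sign now +1
(1867/441): 1867 mod 441 = 103, so (1867/441) = (103/441)
flip (103/441) -> (441/103): both odd, 103 mod 4 = 3, 441 mod 4 = 1, so the flip contributes +1; sign now +1
(441/103): 441 mod 103 = 29, so (441/103) = (29/103)
flip (29/103) -> (103/29): both odd, 29 mod 4 = 1, 103 mod 4 = 3, so the flip contributes +1; sign now +1
(103/29): 103 mod 29 = 16, so (103/29) = (16/29)
factor out 2^4: 16 = 2^4·1; with 29 mod 8 = 5, (2/29) = -1; sign now +1; continue with (1/29)
reached (1/29) = 1, so the symbol is +1

1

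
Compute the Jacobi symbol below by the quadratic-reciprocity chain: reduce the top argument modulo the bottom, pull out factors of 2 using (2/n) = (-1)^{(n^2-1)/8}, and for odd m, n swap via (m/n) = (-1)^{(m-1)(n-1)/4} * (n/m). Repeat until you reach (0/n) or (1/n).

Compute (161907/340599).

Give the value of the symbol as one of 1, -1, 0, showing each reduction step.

0

reciprocity: (161907/340599) = -1·(340599/161907) since 161907 mod 4 = 3, 340599 mod 4 = 3; sign now -1
(340599/161907) = (16785/161907)   [reduce mod 161907]
reciprocity: (16785/161907) = +1·(161907/16785) since 16785 mod 4 = 1, 161907 mod 4 = 3; sign now -1
(161907/16785) = (10842/16785)   [reduce mod 16785]
10842 = 2^1·5421; (2/16785) = +1 since 16785 mod 8 = 1, so (10842/16785) = (+1)^1·(5421/16785); sign now -1
reciprocity: (5421/16785) = +1·(16785/5421) since 5421 mod 4 = 1, 16785 mod 4 = 1; sign now -1
(16785/5421) = (522/5421)   [reduce mod 5421]
522 = 2^1·261; (2/5421) = -1 since 5421 mod 8 = 5, so (522/5421) = (-1)^1·(261/5421); sign now +1
reciprocity: (261/5421) = +1·(5421/261) since 261 mod 4 = 1, 5421 mod 4 = 1; sign now +1
(5421/261) = (201/261)   [reduce mod 261]
reciprocity: (201/261) = +1·(261/201) since 201 mod 4 = 1, 261 mod 4 = 1; sign now +1
(261/201) = (60/201)   [reduce mod 201]
60 = 2^2·15; (2/201) = +1 since 201 mod 8 = 1, so (60/201) = (+1)^2·(15/201); sign now +1
reciprocity: (15/201) = +1·(201/15) since 15 mod 4 = 3, 201 mod 4 = 1; sign now +1
(201/15) = (6/15)   [reduce mod 15]
6 = 2^1·3; (2/15) = +1 since 15 mod 8 = 7, so (6/15) = (+1)^1·(3/15); sign now +1
reciprocity: (3/15) = -1·(15/3) since 3 mod 4 = 3, 15 mod 4 = 3; sign now -1
(15/3) = (0/3)   [reduce mod 3]
(0/3) = 0   [gcd(a, n) > 1]; final value = 0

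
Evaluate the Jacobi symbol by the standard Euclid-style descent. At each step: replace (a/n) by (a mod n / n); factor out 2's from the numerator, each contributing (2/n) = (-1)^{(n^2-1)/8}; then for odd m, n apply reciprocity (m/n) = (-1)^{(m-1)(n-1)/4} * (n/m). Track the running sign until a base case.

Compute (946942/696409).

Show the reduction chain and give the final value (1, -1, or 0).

(946942/696409) = (250533/696409)   [reduce mod 696409]
reciprocity: (250533/696409) = +1·(696409/250533) since 250533 mod 4 = 1, 696409 mod 4 = 1; sign now +1
(696409/250533) = (195343/250533)   [reduce mod 250533]
reciprocity: (195343/250533) = +1·(250533/195343) since 195343 mod 4 = 3, 250533 mod 4 = 1; sign now +1
(250533/195343) = (55190/195343)   [reduce mod 195343]
55190 = 2^1·27595; (2/195343) = +1 since 195343 mod 8 = 7, so (55190/195343) = (+1)^1·(27595/195343); sign now +1
reciprocity: (27595/195343) = -1·(195343/27595) since 27595 mod 4 = 3, 195343 mod 4 = 3; sign now -1
(195343/27595) = (2178/27595)   [reduce mod 27595]
2178 = 2^1·1089; (2/27595) = -1 since 27595 mod 8 = 3, so (2178/27595) = (-1)^1·(1089/27595); sign now +1
reciprocity: (1089/27595) = +1·(27595/1089) since 1089 mod 4 = 1, 27595 mod 4 = 3; sign now +1
(27595/1089) = (370/1089)   [reduce mod 1089]
370 = 2^1·185; (2/1089) = +1 since 1089 mod 8 = 1, so (370/1089) = (+1)^1·(185/1089); sign now +1
reciprocity: (185/1089) = +1·(1089/185) since 185 mod 4 = 1, 1089 mod 4 = 1; sign now +1
(1089/185) = (164/185)   [reduce mod 185]
164 = 2^2·41; (2/185) = +1 since 185 mod 8 = 1, so (164/185) = (+1)^2·(41/185); sign now +1
reciprocity: (41/185) = +1·(185/41) since 41 mod 4 = 1, 185 mod 4 = 1; sign now +1
(185/41) = (21/41)   [reduce mod 41]
reciprocity: (21/41) = +1·(41/21) since 21 mod 4 = 1, 41 mod 4 = 1; sign now +1
(41/21) = (20/21)   [reduce mod 21]
20 = 2^2·5; (2/21) = -1 since 21 mod 8 = 5, so (20/21) = (-1)^2·(5/21); sign now +1
reciprocity: (5/21) = +1·(21/5) since 5 mod 4 = 1, 21 mod 4 = 1; sign now +1
(21/5) = (1/5)   [reduce mod 5]
(1/5) = 1; final value = sign = +1

1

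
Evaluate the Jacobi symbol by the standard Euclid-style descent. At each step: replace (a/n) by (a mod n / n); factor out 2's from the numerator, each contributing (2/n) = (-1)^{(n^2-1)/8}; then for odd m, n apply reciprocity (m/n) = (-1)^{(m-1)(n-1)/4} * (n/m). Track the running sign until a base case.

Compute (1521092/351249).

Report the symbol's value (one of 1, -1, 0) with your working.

1

(1521092/351249): 1521092 mod 351249 = 116096, so (1521092/351249) = (116096/351249)
factor out 2^7: 116096 = 2^7·907; with 351249 mod 8 = 1, (2/351249) = +1; sign now +1; continue with (907/351249)
flip (907/351249) -> (351249/907): both odd, 907 mod 4 = 3, 351249 mod 4 = 1, so the flip contributes +1; sign now +1
(351249/907): 351249 mod 907 = 240, so (351249/907) = (240/907)
factor out 2^4: 240 = 2^4·15; with 907 mod 8 = 3, (2/907) = -1; sign now +1; continue with (15/907)
flip (15/907) -> (907/15): both odd, 15 mod 4 = 3, 907 mod 4 = 3, so the flip contributes -1; sign now -1
(907/15): 907 mod 15 = 7, so (907/15) = (7/15)
flip (7/15) -> (15/7): both odd, 7 mod 4 = 3, 15 mod 4 = 3, so the flip contributes -1; sign now +1
(15/7): 15 mod 7 = 1, so (15/7) = (1/7)
reached (1/7) = 1, so the symbol is +1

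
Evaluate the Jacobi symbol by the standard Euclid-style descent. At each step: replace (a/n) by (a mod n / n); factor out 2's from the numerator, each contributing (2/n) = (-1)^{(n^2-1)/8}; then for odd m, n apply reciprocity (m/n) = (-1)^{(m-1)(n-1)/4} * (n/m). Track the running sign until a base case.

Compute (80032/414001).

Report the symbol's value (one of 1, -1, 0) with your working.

factor out 2^5: 80032 = 2^5·2501; with 414001 mod 8 = 1, (2/414001) = +1; sign now +1; continue with (2501/414001)
flip (2501/414001) -> (414001/2501): both odd, 2501 mod 4 = 1, 414001 mod 4 = 1, so the flip contributes +1; sign now +1
(414001/2501): 414001 mod 2501 = 1336, so (414001/2501) = (1336/2501)
factor out 2^3: 1336 = 2^3·167; with 2501 mod 8 = 5, (2/2501) = -1; sign now -1; continue with (167/2501)
flip (167/2501) -> (2501/167): both odd, 167 mod 4 = 3, 2501 mod 4 = 1, so the flip contributes +1; sign now -1
(2501/167): 2501 mod 167 = 163, so (2501/167) = (163/167)
flip (163/167) -> (167/163): both odd, 163 mod 4 = 3, 167 mod 4 = 3, so the flip contributes -1; sign now +1
(167/163): 167 mod 163 = 4, so (167/163) = (4/163)
factor out 2^2: 4 = 2^2·1; with 163 mod 8 = 3, (2/163) = -1; sign now +1; continue with (1/163)
reached (1/163) = 1, so the symbol is +1

1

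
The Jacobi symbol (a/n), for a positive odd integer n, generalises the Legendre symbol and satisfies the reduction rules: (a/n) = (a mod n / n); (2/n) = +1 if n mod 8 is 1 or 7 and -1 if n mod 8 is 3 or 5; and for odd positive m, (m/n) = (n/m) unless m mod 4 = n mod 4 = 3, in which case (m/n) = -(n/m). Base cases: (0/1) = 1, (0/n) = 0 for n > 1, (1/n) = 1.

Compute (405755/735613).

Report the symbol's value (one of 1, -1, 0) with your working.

-1

reciprocity: (405755/735613) = +1·(735613/405755) since 405755 mod 4 = 3, 735613 mod 4 = 1; sign now +1
(735613/405755) = (329858/405755)   [reduce mod 405755]
329858 = 2^1·164929; (2/405755) = -1 since 405755 mod 8 = 3, so (329858/405755) = (-1)^1·(164929/405755); sign now -1
reciprocity: (164929/405755) = +1·(405755/164929) since 164929 mod 4 = 1, 405755 mod 4 = 3; sign now -1
(405755/164929) = (75897/164929)   [reduce mod 164929]
reciprocity: (75897/164929) = +1·(164929/75897) since 75897 mod 4 = 1, 164929 mod 4 = 1; sign now -1
(164929/75897) = (13135/75897)   [reduce mod 75897]
reciprocity: (13135/75897) = +1·(75897/13135) since 13135 mod 4 = 3, 75897 mod 4 = 1; sign now -1
(75897/13135) = (10222/13135)   [reduce mod 13135]
10222 = 2^1·5111; (2/13135) = +1 since 13135 mod 8 = 7, so (10222/13135) = (+1)^1·(5111/13135); sign now -1
reciprocity: (5111/13135) = -1·(13135/5111) since 5111 mod 4 = 3, 13135 mod 4 = 3; sign now +1
(13135/5111) = (2913/5111)   [reduce mod 5111]
reciprocity: (2913/5111) = +1·(5111/2913) since 2913 mod 4 = 1, 5111 mod 4 = 3; sign now +1
(5111/2913) = (2198/2913)   [reduce mod 2913]
2198 = 2^1·1099; (2/2913) = +1 since 2913 mod 8 = 1, so (2198/2913) = (+1)^1·(1099/2913); sign now +1
reciprocity: (1099/2913) = +1·(2913/1099) since 1099 mod 4 = 3, 2913 mod 4 = 1; sign now +1
(2913/1099) = (715/1099)   [reduce mod 1099]
reciprocity: (715/1099) = -1·(1099/715) since 715 mod 4 = 3, 1099 mod 4 = 3; sign now -1
(1099/715) = (384/715)   [reduce mod 715]
384 = 2^7·3; (2/715) = -1 since 715 mod 8 = 3, so (384/715) = (-1)^7·(3/715); sign now +1
reciprocity: (3/715) = -1·(715/3) since 3 mod 4 = 3, 715 mod 4 = 3; sign now -1
(715/3) = (1/3)   [reduce mod 3]
(1/3) = 1; final value = sign = -1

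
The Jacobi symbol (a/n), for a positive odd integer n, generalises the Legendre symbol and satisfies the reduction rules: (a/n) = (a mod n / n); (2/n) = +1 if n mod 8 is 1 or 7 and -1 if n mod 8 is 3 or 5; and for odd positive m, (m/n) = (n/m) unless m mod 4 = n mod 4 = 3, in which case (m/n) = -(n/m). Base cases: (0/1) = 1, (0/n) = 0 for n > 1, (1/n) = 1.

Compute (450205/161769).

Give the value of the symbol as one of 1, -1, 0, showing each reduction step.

(450205/161769): 450205 mod 161769 = 126667, so (450205/161769) = (126667/161769)
flip (126667/161769) -> (161769/126667): both odd, 126667 mod 4 = 3, 161769 mod 4 = 1, so the flip contributes +1; sign now +1
(161769/126667): 161769 mod 126667 = 35102, so (161769/126667) = (35102/126667)
factor out 2^1: 35102 = 2^1·17551; with 126667 mod 8 = 3, (2/126667) = -1; sign now -1; continue with (17551/126667)
flip (17551/126667) -> (126667/17551): both odd, 17551 mod 4 = 3, 126667 mod 4 = 3, so the flip contributes -1; sign now +1
(126667/17551): 126667 mod 17551 = 3810, so (126667/17551) = (3810/17551)
factor out 2^1: 3810 = 2^1·1905; with 17551 mod 8 = 7, (2/17551) = +1; sign now +1; continue with (1905/17551)
flip (1905/17551) -> (17551/1905): both odd, 1905 mod 4 = 1, 17551 mod 4 = 3, so the flip contributes +1; sign now +1
(17551/1905): 17551 mod 1905 = 406, so (17551/1905) = (406/1905)
factor out 2^1: 406 = 2^1·203; with 1905 mod 8 = 1, (2/1905) = +1; sign now +1; continue with (203/1905)
flip (203/1905) -> (1905/203): both odd, 203 mod 4 = 3, 1905 mod 4 = 1, so the flip contributes +1; sign now +1
(1905/203): 1905 mod 203 = 78, so (1905/203) = (78/203)
factor out 2^1: 78 = 2^1·39; with 203 mod 8 = 3, (2/203) = -1; sign now -1; continue with (39/203)
flip (39/203) -> (203/39): both odd, 39 mod 4 = 3, 203 mod 4 = 3, so the flip contributes -1; sign now +1
(203/39): 203 mod 39 = 8, so (203/39) = (8/39)
factor out 2^3: 8 = 2^3·1; with 39 mod 8 = 7, (2/39) = +1; sign now +1; continue with (1/39)
reached (1/39) = 1, so the symbol is +1

1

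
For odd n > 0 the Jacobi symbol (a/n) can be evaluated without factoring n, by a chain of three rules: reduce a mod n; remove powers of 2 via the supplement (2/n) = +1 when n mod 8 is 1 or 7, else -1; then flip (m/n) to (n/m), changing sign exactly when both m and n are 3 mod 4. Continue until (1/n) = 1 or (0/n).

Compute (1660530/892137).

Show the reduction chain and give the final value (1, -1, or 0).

(1660530/892137): 1660530 mod 892137 = 768393, so (1660530/892137) = (768393/892137)
flip (768393/892137) -> (892137/768393): both odd, 768393 mod 4 = 1, 892137 mod 4 = 1, so the flip contributes +1; sign now +1
(892137/768393): 892137 mod 768393 = 123744, so (892137/768393) = (123744/768393)
factor out 2^5: 123744 = 2^5·3867; with 768393 mod 8 = 1, (2/768393) = +1; sign now +1; continue with (3867/768393)
flip (3867/768393) -> (768393/3867): both odd, 3867 mod 4 = 3, 768393 mod 4 = 1, so the flip contributes +1; sign now +1
(768393/3867): 768393 mod 3867 = 2727, so (768393/3867) = (2727/3867)
flip (2727/3867) -> (3867/2727): both odd, 2727 mod 4 = 3, 3867 mod 4 = 3, so the flip contributes -1; sign now -1
(3867/2727): 3867 mod 2727 = 1140, so (3867/2727) = (1140/2727)
factor out 2^2: 1140 = 2^2·285; with 2727 mod 8 = 7, (2/2727) = +1; sign now -1; continue with (285/2727)
flip (285/2727) -> (2727/285): both odd, 285 mod 4 = 1, 2727 mod 4 = 3, so the flip contributes +1; sign now -1
(2727/285): 2727 mod 285 = 162, so (2727/285) = (162/285)
factor out 2^1: 162 = 2^1·81; with 285 mod 8 = 5, (2/285) = -1; sign now +1; continue with (81/285)
flip (81/285) -> (285/81): both odd, 81 mod 4 = 1, 285 mod 4 = 1, so the flip contributes +1; sign now +1
(285/81): 285 mod 81 = 42, so (285/81) = (42/81)
factor out 2^1: 42 = 2^1·21; with 81 mod 8 = 1, (2/81) = +1; sign now +1; continue with (21/81)
flip (21/81) -> (81/21): both odd, 21 mod 4 = 1, 81 mod 4 = 1, so the flip contributes +1; sign now +1
(81/21): 81 mod 21 = 18, so (81/21) = (18/21)
factor out 2^1: 18 = 2^1·9; with 21 mod 8 = 5, (2/21) = -1; sign now -1; continue with (9/21)
flip (9/21) -> (21/9): both odd, 9 mod 4 = 1, 21 mod 4 = 1, so the flip contributes +1; sign now -1
(21/9): 21 mod 9 = 3, so (21/9) = (3/9)
flip (3/9) -> (9/3): both odd, 3 mod 4 = 3, 9 mod 4 = 1, so the flip contributes +1; sign now -1
(9/3): 9 mod 3 = 0, so (9/3) = (0/3)
reached (0/3); gcd(a, n) > 1, so (0/3) = 0 and the symbol is 0

0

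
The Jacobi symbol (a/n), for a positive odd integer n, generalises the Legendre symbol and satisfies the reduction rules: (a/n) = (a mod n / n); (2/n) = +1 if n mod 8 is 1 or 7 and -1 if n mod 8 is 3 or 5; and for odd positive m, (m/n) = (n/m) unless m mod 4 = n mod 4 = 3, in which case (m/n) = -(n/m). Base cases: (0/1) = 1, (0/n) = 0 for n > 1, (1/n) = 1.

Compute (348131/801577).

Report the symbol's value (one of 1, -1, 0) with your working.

reciprocity: (348131/801577) = +1·(801577/348131) since 348131 mod 4 = 3, 801577 mod 4 = 1; sign now +1
(801577/348131) = (105315/348131)   [reduce mod 348131]
reciprocity: (105315/348131) = -1·(348131/105315) since 105315 mod 4 = 3, 348131 mod 4 = 3; sign now -1
(348131/105315) = (32186/105315)   [reduce mod 105315]
32186 = 2^1·16093; (2/105315) = -1 since 105315 mod 8 = 3, so (32186/105315) = (-1)^1·(16093/105315); sign now +1
reciprocity: (16093/105315) = +1·(105315/16093) since 16093 mod 4 = 1, 105315 mod 4 = 3; sign now +1
(105315/16093) = (8757/16093)   [reduce mod 16093]
reciprocity: (8757/16093) = +1·(16093/8757) since 8757 mod 4 = 1, 16093 mod 4 = 1; sign now +1
(16093/8757) = (7336/8757)   [reduce mod 8757]
7336 = 2^3·917; (2/8757) = -1 since 8757 mod 8 = 5, so (7336/8757) = (-1)^3·(917/8757); sign now -1
reciprocity: (917/8757) = +1·(8757/917) since 917 mod 4 = 1, 8757 mod 4 = 1; sign now -1
(8757/917) = (504/917)   [reduce mod 917]
504 = 2^3·63; (2/917) = -1 since 917 mod 8 = 5, so (504/917) = (-1)^3·(63/917); sign now +1
reciprocity: (63/917) = +1·(917/63) since 63 mod 4 = 3, 917 mod 4 = 1; sign now +1
(917/63) = (35/63)   [reduce mod 63]
reciprocity: (35/63) = -1·(63/35) since 35 mod 4 = 3, 63 mod 4 = 3; sign now -1
(63/35) = (28/35)   [reduce mod 35]
28 = 2^2·7; (2/35) = -1 since 35 mod 8 = 3, so (28/35) = (-1)^2·(7/35); sign now -1
reciprocity: (7/35) = -1·(35/7) since 7 mod 4 = 3, 35 mod 4 = 3; sign now +1
(35/7) = (0/7)   [reduce mod 7]
(0/7) = 0   [gcd(a, n) > 1]; final value = 0

0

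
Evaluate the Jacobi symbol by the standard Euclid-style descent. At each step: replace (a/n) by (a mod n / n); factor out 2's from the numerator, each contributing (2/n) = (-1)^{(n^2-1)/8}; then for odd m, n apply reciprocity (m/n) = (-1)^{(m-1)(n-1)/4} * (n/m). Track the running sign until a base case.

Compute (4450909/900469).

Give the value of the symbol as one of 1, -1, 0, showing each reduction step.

1

(4450909/900469) = (849033/900469)   [reduce mod 900469]
reciprocity: (849033/900469) = +1·(900469/849033) since 849033 mod 4 = 1, 900469 mod 4 = 1; sign now +1
(900469/849033) = (51436/849033)   [reduce mod 849033]
51436 = 2^2·12859; (2/849033) = +1 since 849033 mod 8 = 1, so (51436/849033) = (+1)^2·(12859/849033); sign now +1
reciprocity: (12859/849033) = +1·(849033/12859) since 12859 mod 4 = 3, 849033 mod 4 = 1; sign now +1
(849033/12859) = (339/12859)   [reduce mod 12859]
reciprocity: (339/12859) = -1·(12859/339) since 339 mod 4 = 3, 12859 mod 4 = 3; sign now -1
(12859/339) = (316/339)   [reduce mod 339]
316 = 2^2·79; (2/339) = -1 since 339 mod 8 = 3, so (316/339) = (-1)^2·(79/339); sign now -1
reciprocity: (79/339) = -1·(339/79) since 79 mod 4 = 3, 339 mod 4 = 3; sign now +1
(339/79) = (23/79)   [reduce mod 79]
reciprocity: (23/79) = -1·(79/23) since 23 mod 4 = 3, 79 mod 4 = 3; sign now -1
(79/23) = (10/23)   [reduce mod 23]
10 = 2^1·5; (2/23) = +1 since 23 mod 8 = 7, so (10/23) = (+1)^1·(5/23); sign now -1
reciprocity: (5/23) = +1·(23/5) since 5 mod 4 = 1, 23 mod 4 = 3; sign now -1
(23/5) = (3/5)   [reduce mod 5]
reciprocity: (3/5) = +1·(5/3) since 3 mod 4 = 3, 5 mod 4 = 1; sign now -1
(5/3) = (2/3)   [reduce mod 3]
2 = 2^1·1; (2/3) = -1 since 3 mod 8 = 3, so (2/3) = (-1)^1·(1/3); sign now +1
(1/3) = 1; final value = sign = +1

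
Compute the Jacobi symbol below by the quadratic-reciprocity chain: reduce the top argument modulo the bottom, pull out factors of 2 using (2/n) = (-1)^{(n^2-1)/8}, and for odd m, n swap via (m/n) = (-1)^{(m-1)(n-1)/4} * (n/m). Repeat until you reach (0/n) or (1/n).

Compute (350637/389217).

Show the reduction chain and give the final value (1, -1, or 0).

0

reciprocity: (350637/389217) = +1·(389217/350637) since 350637 mod 4 = 1, 389217 mod 4 = 1; sign now +1
(389217/350637) = (38580/350637)   [reduce mod 350637]
38580 = 2^2·9645; (2/350637) = -1 since 350637 mod 8 = 5, so (38580/350637) = (-1)^2·(9645/350637); sign now +1
reciprocity: (9645/350637) = +1·(350637/9645) since 9645 mod 4 = 1, 350637 mod 4 = 1; sign now +1
(350637/9645) = (3417/9645)   [reduce mod 9645]
reciprocity: (3417/9645) = +1·(9645/3417) since 3417 mod 4 = 1, 9645 mod 4 = 1; sign now +1
(9645/3417) = (2811/3417)   [reduce mod 3417]
reciprocity: (2811/3417) = +1·(3417/2811) since 2811 mod 4 = 3, 3417 mod 4 = 1; sign now +1
(3417/2811) = (606/2811)   [reduce mod 2811]
606 = 2^1·303; (2/2811) = -1 since 2811 mod 8 = 3, so (606/2811) = (-1)^1·(303/2811); sign now -1
reciprocity: (303/2811) = -1·(2811/303) since 303 mod 4 = 3, 2811 mod 4 = 3; sign now +1
(2811/303) = (84/303)   [reduce mod 303]
84 = 2^2·21; (2/303) = +1 since 303 mod 8 = 7, so (84/303) = (+1)^2·(21/303); sign now +1
reciprocity: (21/303) = +1·(303/21) since 21 mod 4 = 1, 303 mod 4 = 3; sign now +1
(303/21) = (9/21)   [reduce mod 21]
reciprocity: (9/21) = +1·(21/9) since 9 mod 4 = 1, 21 mod 4 = 1; sign now +1
(21/9) = (3/9)   [reduce mod 9]
reciprocity: (3/9) = +1·(9/3) since 3 mod 4 = 3, 9 mod 4 = 1; sign now +1
(9/3) = (0/3)   [reduce mod 3]
(0/3) = 0   [gcd(a, n) > 1]; final value = 0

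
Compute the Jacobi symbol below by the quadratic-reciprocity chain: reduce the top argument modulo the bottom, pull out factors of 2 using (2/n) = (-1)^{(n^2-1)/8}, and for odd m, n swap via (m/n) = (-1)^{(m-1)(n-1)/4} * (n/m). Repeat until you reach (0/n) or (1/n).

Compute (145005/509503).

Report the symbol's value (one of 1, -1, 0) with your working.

-1

flip (145005/509503) -> (509503/145005): both odd, 145005 mod 4 = 1, 509503 mod 4 = 3, so the flip contributes +1; sign now +1
(509503/145005): 509503 mod 145005 = 74488, so (509503/145005) = (74488/145005)
factor out 2^3: 74488 = 2^3·9311; with 145005 mod 8 = 5, (2/145005) = -1; sign now -1; continue with (9311/145005)
flip (9311/145005) -> (145005/9311): both odd, 9311 mod 4 = 3, 145005 mod 4 = 1, so the flip contributes +1; sign now -1
(145005/9311): 145005 mod 9311 = 5340, so (145005/9311) = (5340/9311)
factor out 2^2: 5340 = 2^2·1335; with 9311 mod 8 = 7, (2/9311) = +1; sign now -1; continue with (1335/9311)
flip (1335/9311) -> (9311/1335): both odd, 1335 mod 4 = 3, 9311 mod 4 = 3, so the flip contributes -1; sign now +1
(9311/1335): 9311 mod 1335 = 1301, so (9311/1335) = (1301/1335)
flip (1301/1335) -> (1335/1301): both odd, 1301 mod 4 = 1, 1335 mod 4 = 3, so the flip contributes +1; sign now +1
(1335/1301): 1335 mod 1301 = 34, so (1335/1301) = (34/1301)
factor out 2^1: 34 = 2^1·17; with 1301 mod 8 = 5, (2/1301) = -1; sign now -1; continue with (17/1301)
flip (17/1301) -> (1301/17): both odd, 17 mod 4 = 1, 1301 mod 4 = 1, so the flip contributes +1; sign now -1
(1301/17): 1301 mod 17 = 9, so (1301/17) = (9/17)
flip (9/17) -> (17/9): both odd, 9 mod 4 = 1, 17 mod 4 = 1, so the flip contributes +1; sign now -1
(17/9): 17 mod 9 = 8, so (17/9) = (8/9)
factor out 2^3: 8 = 2^3·1; with 9 mod 8 = 1, (2/9) = +1; sign now -1; continue with (1/9)
reached (1/9) = 1, so the symbol is -1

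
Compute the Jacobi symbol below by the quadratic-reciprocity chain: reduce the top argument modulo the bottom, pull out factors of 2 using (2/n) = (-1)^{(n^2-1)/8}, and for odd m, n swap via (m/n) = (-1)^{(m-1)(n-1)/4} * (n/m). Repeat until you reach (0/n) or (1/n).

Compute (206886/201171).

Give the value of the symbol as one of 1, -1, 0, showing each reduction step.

(206886/201171) = (5715/201171)   [reduce mod 201171]
reciprocity: (5715/201171) = -1·(201171/5715) since 5715 mod 4 = 3, 201171 mod 4 = 3; sign now -1
(201171/5715) = (1146/5715)   [reduce mod 5715]
1146 = 2^1·573; (2/5715) = -1 since 5715 mod 8 = 3, so (1146/5715) = (-1)^1·(573/5715); sign now +1
reciprocity: (573/5715) = +1·(5715/573) since 573 mod 4 = 1, 5715 mod 4 = 3; sign now +1
(5715/573) = (558/573)   [reduce mod 573]
558 = 2^1·279; (2/573) = -1 since 573 mod 8 = 5, so (558/573) = (-1)^1·(279/573); sign now -1
reciprocity: (279/573) = +1·(573/279) since 279 mod 4 = 3, 573 mod 4 = 1; sign now -1
(573/279) = (15/279)   [reduce mod 279]
reciprocity: (15/279) = -1·(279/15) since 15 mod 4 = 3, 279 mod 4 = 3; sign now +1
(279/15) = (9/15)   [reduce mod 15]
reciprocity: (9/15) = +1·(15/9) since 9 mod 4 = 1, 15 mod 4 = 3; sign now +1
(15/9) = (6/9)   [reduce mod 9]
6 = 2^1·3; (2/9) = +1 since 9 mod 8 = 1, so (6/9) = (+1)^1·(3/9); sign now +1
reciprocity: (3/9) = +1·(9/3) since 3 mod 4 = 3, 9 mod 4 = 1; sign now +1
(9/3) = (0/3)   [reduce mod 3]
(0/3) = 0   [gcd(a, n) > 1]; final value = 0

0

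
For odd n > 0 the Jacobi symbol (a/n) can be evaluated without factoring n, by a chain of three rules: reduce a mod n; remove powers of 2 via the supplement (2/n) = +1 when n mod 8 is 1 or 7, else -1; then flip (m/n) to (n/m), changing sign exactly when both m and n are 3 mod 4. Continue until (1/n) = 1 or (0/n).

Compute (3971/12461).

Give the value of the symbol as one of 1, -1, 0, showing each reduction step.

flip (3971/12461) -> (12461/3971): both odd, 3971 mod 4 = 3, 12461 mod 4 = 1, so the flip contributes +1; sign now +1
(12461/3971): 12461 mod 3971 = 548, so (12461/3971) = (548/3971)
factor out 2^2: 548 = 2^2·137; with 3971 mod 8 = 3, (2/3971) = -1; sign now +1; continue with (137/3971)
flip (137/3971) -> (3971/137): both odd, 137 mod 4 = 1, 3971 mod 4 = 3, so the flip contributes +1; sign now +1
(3971/137): 3971 mod 137 = 135, so (3971/137) = (135/137)
flip (135/137) -> (137/135): both odd, 135 mod 4 = 3, 137 mod 4 = 1, so the flip contributes +1; sign now +1
(137/135): 137 mod 135 = 2, so (137/135) = (2/135)
factor out 2^1: 2 = 2^1·1; with 135 mod 8 = 7, (2/135) = +1; sign now +1; continue with (1/135)
reached (1/135) = 1, so the symbol is +1

1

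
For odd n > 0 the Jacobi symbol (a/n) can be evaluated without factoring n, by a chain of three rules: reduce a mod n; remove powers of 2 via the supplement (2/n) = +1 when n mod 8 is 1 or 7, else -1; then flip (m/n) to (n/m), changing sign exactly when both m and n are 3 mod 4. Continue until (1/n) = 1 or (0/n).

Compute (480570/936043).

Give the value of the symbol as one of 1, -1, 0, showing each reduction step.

factor out 2^1: 480570 = 2^1·240285; with 936043 mod 8 = 3, (2/936043) = -1; sign now -1; continue with (240285/936043)
flip (240285/936043) -> (936043/240285): both odd, 240285 mod 4 = 1, 936043 mod 4 = 3, so the flip contributes +1; sign now -1
(936043/240285): 936043 mod 240285 = 215188, so (936043/240285) = (215188/240285)
factor out 2^2: 215188 = 2^2·53797; with 240285 mod 8 = 5, (2/240285) = -1; sign now -1; continue with (53797/240285)
flip (53797/240285) -> (240285/53797): both odd, 53797 mod 4 = 1, 240285 mod 4 = 1, so the flip contributes +1; sign now -1
(240285/53797): 240285 mod 53797 = 25097, so (240285/53797) = (25097/53797)
flip (25097/53797) -> (53797/25097): both odd, 25097 mod 4 = 1, 53797 mod 4 = 1, so the flip contributes +1; sign now -1
(53797/25097): 53797 mod 25097 = 3603, so (53797/25097) = (3603/25097)
flip (3603/25097) -> (25097/3603): both odd, 3603 mod 4 = 3, 25097 mod 4 = 1, so the flip contributes +1; sign now -1
(25097/3603): 25097 mod 3603 = 3479, so (25097/3603) = (3479/3603)
flip (3479/3603) -> (3603/3479): both odd, 3479 mod 4 = 3, 3603 mod 4 = 3, so the flip contributes -1; sign now +1
(3603/3479): 3603 mod 3479 = 124, so (3603/3479) = (124/3479)
factor out 2^2: 124 = 2^2·31; with 3479 mod 8 = 7, (2/3479) = +1; sign now +1; continue with (31/3479)
flip (31/3479) -> (3479/31): both odd, 31 mod 4 = 3, 3479 mod 4 = 3, so the flip contributes -1; sign now -1
(3479/31): 3479 mod 31 = 7, so (3479/31) = (7/31)
flip (7/31) -> (31/7): both odd, 7 mod 4 = 3, 31 mod 4 = 3, so the flip contributes -1; sign now +1
(31/7): 31 mod 7 = 3, so (31/7) = (3/7)
flip (3/7) -> (7/3): both odd, 3 mod 4 = 3, 7 mod 4 = 3, so the flip contributes -1; sign now -1
(7/3): 7 mod 3 = 1, so (7/3) = (1/3)
reached (1/3) = 1, so the symbol is -1

-1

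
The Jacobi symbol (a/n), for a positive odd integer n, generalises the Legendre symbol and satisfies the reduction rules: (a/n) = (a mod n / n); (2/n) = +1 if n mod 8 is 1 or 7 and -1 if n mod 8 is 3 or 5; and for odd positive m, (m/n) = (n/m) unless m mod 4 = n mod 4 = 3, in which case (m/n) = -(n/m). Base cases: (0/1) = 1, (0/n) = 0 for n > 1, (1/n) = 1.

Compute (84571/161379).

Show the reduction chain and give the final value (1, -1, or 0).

1

reciprocity: (84571/161379) = -1·(161379/84571) since 84571 mod 4 = 3, 161379 mod 4 = 3; sign now -1
(161379/84571) = (76808/84571)   [reduce mod 84571]
76808 = 2^3·9601; (2/84571) = -1 since 84571 mod 8 = 3, so (76808/84571) = (-1)^3·(9601/84571); sign now +1
reciprocity: (9601/84571) = +1·(84571/9601) since 9601 mod 4 = 1, 84571 mod 4 = 3; sign now +1
(84571/9601) = (7763/9601)   [reduce mod 9601]
reciprocity: (7763/9601) = +1·(9601/7763) since 7763 mod 4 = 3, 9601 mod 4 = 1; sign now +1
(9601/7763) = (1838/7763)   [reduce mod 7763]
1838 = 2^1·919; (2/7763) = -1 since 7763 mod 8 = 3, so (1838/7763) = (-1)^1·(919/7763); sign now -1
reciprocity: (919/7763) = -1·(7763/919) since 919 mod 4 = 3, 7763 mod 4 = 3; sign now +1
(7763/919) = (411/919)   [reduce mod 919]
reciprocity: (411/919) = -1·(919/411) since 411 mod 4 = 3, 919 mod 4 = 3; sign now -1
(919/411) = (97/411)   [reduce mod 411]
reciprocity: (97/411) = +1·(411/97) since 97 mod 4 = 1, 411 mod 4 = 3; sign now -1
(411/97) = (23/97)   [reduce mod 97]
reciprocity: (23/97) = +1·(97/23) since 23 mod 4 = 3, 97 mod 4 = 1; sign now -1
(97/23) = (5/23)   [reduce mod 23]
reciprocity: (5/23) = +1·(23/5) since 5 mod 4 = 1, 23 mod 4 = 3; sign now -1
(23/5) = (3/5)   [reduce mod 5]
reciprocity: (3/5) = +1·(5/3) since 3 mod 4 = 3, 5 mod 4 = 1; sign now -1
(5/3) = (2/3)   [reduce mod 3]
2 = 2^1·1; (2/3) = -1 since 3 mod 8 = 3, so (2/3) = (-1)^1·(1/3); sign now +1
(1/3) = 1; final value = sign = +1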